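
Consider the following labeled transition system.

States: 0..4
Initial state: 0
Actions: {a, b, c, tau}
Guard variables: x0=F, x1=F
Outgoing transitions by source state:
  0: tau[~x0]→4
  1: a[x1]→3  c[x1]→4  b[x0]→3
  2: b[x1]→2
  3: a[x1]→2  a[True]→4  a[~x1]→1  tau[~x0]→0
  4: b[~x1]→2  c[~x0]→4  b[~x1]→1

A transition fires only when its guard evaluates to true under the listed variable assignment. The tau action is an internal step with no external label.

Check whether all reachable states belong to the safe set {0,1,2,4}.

Answer: INVARIANT HOLDS

Analysis:
Allowed set {0,1,2,4}
R = {0,1,2,4}
  0: ✓
  1: ✓
  2: ✓
  4: ✓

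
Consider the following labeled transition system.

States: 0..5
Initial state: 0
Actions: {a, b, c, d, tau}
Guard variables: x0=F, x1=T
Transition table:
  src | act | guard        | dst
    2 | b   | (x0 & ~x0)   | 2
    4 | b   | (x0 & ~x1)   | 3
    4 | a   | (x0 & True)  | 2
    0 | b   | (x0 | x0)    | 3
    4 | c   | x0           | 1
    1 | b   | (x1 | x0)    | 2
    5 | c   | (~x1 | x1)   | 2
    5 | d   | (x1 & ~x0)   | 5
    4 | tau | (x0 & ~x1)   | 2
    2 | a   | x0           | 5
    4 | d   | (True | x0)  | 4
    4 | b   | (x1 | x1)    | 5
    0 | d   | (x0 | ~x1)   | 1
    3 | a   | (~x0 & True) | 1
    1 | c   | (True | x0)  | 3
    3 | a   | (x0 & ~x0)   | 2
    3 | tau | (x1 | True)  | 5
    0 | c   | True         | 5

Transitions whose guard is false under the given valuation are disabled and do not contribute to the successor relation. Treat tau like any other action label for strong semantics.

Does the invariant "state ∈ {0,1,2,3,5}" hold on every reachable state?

Answer: INVARIANT HOLDS

Working:
Inv-set: {0,1,2,3,5}
Reachable = {0,2,5}
  0: ok
  2: ok
  5: ok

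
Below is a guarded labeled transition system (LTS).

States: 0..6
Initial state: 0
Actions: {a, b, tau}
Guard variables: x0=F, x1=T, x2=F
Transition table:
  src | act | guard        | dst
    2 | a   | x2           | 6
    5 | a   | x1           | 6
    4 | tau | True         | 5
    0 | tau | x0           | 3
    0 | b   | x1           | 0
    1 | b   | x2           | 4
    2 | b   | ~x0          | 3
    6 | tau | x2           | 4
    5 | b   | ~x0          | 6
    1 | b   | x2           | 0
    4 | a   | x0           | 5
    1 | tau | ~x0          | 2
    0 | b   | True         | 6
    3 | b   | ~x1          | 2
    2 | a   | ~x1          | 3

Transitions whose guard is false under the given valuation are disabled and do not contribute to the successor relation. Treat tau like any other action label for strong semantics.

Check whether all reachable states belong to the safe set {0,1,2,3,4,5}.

Safe = {0,1,2,3,4,5}
Reach set: {0,6}
  0: safe
  6: outside
reach 6 via b — violates

Answer: INVARIANT VIOLATED at state 6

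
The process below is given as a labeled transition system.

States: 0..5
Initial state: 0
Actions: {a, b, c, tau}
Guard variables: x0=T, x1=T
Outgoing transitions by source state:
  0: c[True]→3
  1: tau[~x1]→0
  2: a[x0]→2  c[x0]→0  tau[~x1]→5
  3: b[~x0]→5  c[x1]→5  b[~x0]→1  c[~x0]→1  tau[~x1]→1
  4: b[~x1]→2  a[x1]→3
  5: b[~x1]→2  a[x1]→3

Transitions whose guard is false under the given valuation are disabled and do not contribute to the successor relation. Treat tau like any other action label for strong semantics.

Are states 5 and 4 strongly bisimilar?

Bisimulation quotient by refinement:
  P[0] = {{0,1,2,3,4,5}}
  P[1] = {{0,3},{1},{2},{4,5}}
  P[2] = {{0},{1},{2},{3},{4,5}}
Fixed point at round 3; 5 class(es).
class of 5: {4,5}; class of 4: {4,5}

Answer: BISIMILAR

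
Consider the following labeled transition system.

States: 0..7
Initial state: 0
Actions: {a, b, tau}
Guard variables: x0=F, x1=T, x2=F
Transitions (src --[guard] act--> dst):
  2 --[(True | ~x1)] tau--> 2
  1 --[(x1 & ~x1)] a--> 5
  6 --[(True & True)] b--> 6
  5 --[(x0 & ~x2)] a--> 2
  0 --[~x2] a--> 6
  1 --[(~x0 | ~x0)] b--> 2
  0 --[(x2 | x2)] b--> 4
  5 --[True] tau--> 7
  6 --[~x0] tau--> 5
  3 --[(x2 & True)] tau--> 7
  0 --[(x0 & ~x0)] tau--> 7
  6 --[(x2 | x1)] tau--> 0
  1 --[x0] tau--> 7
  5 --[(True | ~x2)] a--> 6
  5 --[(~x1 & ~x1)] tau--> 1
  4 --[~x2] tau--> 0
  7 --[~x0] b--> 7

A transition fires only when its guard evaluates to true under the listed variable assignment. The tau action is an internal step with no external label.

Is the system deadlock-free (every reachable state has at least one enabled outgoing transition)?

Answer: DEADLOCK-FREE

Trace:
Reach set: {0,5,6,7}
  0: a→6  [1 exit(s)]
  5: a→6  tau→7  [2 exit(s)]
  6: b→6  tau→0  tau→5  [3 exit(s)]
  7: b→7  [1 exit(s)]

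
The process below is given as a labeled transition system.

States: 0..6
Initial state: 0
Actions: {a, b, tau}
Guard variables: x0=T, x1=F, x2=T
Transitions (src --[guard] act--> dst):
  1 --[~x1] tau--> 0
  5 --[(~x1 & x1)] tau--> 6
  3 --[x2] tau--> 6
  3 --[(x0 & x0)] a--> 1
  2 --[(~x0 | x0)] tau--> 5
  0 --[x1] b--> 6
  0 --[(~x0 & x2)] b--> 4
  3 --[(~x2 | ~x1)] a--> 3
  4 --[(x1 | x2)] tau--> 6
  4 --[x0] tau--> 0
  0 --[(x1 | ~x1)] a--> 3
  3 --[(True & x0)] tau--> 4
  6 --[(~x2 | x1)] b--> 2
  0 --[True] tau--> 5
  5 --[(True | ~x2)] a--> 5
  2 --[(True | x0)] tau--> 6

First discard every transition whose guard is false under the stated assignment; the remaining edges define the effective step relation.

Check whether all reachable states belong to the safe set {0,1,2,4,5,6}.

Answer: INVARIANT VIOLATED at state 3

Trace:
Inv-set: {0,1,2,4,5,6}
Reach set: {0,1,3,4,5,6}
  0: safe
  1: safe
  3: ✗ unsafe
  4: safe
  5: safe
  6: safe
counterexample path to 3: a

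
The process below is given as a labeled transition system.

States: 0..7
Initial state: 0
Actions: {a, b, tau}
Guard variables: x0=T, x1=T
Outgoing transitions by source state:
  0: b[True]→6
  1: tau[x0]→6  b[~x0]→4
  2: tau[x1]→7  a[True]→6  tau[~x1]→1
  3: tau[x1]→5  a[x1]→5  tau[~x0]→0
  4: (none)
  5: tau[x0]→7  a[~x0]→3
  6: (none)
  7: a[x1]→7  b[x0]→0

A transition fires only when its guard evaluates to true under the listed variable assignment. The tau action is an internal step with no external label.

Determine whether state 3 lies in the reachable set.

Answer: UNREACHABLE

Trace:
After dropping false guards: 9 live edges.
L0 = {0}
L1 = {6}  total {0,6}
Reach set: {0,6}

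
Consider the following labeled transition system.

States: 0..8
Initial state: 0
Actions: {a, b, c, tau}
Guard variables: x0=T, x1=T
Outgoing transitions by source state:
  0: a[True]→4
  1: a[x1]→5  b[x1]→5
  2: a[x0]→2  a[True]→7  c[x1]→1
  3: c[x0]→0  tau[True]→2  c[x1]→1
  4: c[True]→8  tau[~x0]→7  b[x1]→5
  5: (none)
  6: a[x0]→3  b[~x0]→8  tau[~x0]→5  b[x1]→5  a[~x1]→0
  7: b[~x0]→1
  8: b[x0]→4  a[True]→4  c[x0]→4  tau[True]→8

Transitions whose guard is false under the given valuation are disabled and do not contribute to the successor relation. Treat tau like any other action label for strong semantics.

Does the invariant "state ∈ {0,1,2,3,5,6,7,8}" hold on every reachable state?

Answer: INVARIANT VIOLATED at state 4

Trace:
Allowed set {0,1,2,3,5,6,7,8}
R = {0,4,5,8}
  0: ✓
  4: outside
  5: ✓
  8: ✓
witness against invariant: a → 4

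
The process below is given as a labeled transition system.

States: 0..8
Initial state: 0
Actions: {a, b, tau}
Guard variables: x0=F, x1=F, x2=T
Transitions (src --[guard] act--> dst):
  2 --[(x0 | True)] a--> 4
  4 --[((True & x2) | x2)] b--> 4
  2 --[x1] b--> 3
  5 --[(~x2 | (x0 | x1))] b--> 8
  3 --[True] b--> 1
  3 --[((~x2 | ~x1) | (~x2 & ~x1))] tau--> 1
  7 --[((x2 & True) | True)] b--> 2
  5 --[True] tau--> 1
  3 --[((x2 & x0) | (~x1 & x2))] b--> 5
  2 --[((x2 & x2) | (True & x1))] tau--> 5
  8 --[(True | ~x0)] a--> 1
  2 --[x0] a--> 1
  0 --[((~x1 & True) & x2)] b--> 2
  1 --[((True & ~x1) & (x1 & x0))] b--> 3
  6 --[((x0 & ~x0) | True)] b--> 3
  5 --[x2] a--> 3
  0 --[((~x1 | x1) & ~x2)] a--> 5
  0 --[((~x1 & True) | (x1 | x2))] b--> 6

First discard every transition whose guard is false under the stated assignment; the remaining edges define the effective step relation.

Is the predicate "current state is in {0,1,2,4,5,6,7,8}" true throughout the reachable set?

Safe = {0,1,2,4,5,6,7,8}
R = {0,1,2,3,4,5,6}
  0: safe
  1: safe
  2: safe
  3: VIOLATES
  4: safe
  5: safe
  6: safe
counterexample path to 3: b·b

Answer: INVARIANT VIOLATED at state 3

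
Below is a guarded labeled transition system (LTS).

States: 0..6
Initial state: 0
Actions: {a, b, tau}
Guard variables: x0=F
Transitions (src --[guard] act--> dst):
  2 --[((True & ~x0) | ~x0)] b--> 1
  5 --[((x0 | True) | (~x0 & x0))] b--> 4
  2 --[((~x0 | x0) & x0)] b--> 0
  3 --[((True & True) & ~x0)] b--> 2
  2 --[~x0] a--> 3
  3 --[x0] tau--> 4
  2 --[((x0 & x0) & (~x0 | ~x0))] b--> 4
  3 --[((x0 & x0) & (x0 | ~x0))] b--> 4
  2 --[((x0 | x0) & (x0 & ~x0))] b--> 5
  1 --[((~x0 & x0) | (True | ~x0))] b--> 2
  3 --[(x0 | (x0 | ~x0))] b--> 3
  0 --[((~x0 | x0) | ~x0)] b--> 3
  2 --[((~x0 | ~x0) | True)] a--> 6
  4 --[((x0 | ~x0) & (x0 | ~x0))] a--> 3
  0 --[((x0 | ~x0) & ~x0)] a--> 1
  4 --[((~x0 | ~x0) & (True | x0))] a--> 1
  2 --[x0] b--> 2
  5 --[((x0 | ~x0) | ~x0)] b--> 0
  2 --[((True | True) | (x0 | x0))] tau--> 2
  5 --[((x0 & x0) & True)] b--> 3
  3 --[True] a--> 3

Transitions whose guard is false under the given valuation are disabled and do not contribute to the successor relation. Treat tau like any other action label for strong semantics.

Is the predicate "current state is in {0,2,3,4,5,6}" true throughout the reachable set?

Answer: INVARIANT VIOLATED at state 1

Analysis:
Allowed set {0,2,3,4,5,6}
Reach set: {0,1,2,3,6}
  0: ok
  1: ✗ unsafe
  2: ok
  3: ok
  6: ok
counterexample path to 1: a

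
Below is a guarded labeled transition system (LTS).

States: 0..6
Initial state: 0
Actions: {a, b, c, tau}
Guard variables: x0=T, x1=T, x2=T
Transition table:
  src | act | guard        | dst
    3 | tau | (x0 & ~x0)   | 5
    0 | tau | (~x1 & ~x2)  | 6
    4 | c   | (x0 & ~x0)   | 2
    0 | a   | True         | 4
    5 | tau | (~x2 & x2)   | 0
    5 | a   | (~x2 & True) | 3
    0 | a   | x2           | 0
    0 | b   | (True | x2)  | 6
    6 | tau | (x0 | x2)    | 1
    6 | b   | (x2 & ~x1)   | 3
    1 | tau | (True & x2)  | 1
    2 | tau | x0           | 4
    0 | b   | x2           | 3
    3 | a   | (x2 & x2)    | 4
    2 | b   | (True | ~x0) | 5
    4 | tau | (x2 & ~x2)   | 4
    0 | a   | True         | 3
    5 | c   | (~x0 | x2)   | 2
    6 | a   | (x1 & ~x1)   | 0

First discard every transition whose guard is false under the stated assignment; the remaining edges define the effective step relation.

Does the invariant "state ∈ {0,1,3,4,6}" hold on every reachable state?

Allowed set {0,1,3,4,6}
R = {0,1,3,4,6}
  0: safe
  1: safe
  3: safe
  4: safe
  6: safe

Answer: INVARIANT HOLDS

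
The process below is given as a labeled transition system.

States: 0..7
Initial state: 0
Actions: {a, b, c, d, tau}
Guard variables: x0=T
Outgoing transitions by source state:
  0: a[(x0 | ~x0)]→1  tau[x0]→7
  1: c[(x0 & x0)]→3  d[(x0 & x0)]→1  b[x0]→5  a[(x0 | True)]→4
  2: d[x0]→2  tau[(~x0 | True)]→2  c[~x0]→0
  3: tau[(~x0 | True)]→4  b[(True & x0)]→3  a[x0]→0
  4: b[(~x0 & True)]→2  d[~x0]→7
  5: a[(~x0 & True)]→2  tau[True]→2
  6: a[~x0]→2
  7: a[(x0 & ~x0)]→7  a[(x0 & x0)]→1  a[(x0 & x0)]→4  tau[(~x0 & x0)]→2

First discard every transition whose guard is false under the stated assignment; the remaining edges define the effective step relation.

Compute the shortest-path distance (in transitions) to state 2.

Answer: 3

Working:
Layered search for 2:
  L0 = {0}
  L1 = {1,7}
  L2 = {3,4,5}
  L3 = {2}
2 enters at depth 3; path a·b·tau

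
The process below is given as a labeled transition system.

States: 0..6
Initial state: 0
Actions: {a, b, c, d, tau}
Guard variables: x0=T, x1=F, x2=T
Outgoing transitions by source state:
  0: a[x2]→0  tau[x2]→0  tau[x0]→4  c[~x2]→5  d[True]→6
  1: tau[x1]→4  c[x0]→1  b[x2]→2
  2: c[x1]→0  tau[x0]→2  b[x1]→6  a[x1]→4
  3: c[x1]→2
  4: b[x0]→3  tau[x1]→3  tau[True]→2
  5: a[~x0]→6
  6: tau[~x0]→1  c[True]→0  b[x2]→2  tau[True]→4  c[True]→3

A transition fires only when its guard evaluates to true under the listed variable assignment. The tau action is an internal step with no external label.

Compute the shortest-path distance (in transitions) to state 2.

Breadth-first toward 2:
  L0 = {0}
  L1 = {4,6}
  L2 = {2,3}
2 enters at depth 2; path d·b

Answer: 2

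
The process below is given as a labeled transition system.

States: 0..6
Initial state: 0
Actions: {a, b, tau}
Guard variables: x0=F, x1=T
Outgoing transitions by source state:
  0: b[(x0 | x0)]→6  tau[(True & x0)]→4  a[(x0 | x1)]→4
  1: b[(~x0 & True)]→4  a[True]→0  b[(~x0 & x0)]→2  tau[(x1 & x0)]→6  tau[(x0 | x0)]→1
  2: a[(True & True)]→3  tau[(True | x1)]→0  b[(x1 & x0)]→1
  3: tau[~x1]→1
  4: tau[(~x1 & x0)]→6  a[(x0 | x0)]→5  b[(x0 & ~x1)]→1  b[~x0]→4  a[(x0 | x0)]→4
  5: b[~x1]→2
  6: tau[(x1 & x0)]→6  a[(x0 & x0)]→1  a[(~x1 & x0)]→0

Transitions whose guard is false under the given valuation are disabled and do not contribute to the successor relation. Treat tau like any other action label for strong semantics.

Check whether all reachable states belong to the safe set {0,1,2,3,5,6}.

Answer: INVARIANT VIOLATED at state 4

Trace:
Safe = {0,1,2,3,5,6}
Reach set: {0,4}
  0: ✓
  4: outside
reach 4 via a — violates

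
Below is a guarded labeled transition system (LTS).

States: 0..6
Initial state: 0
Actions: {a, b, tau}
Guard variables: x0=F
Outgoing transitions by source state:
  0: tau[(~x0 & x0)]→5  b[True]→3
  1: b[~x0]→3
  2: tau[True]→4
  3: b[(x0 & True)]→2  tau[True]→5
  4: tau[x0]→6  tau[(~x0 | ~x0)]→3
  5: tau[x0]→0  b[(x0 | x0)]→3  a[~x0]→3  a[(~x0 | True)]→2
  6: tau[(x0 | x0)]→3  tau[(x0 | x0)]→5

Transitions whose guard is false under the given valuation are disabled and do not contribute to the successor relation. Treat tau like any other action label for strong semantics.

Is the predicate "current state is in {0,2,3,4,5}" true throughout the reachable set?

Allowed set {0,2,3,4,5}
Reachable = {0,2,3,4,5}
  0: ✓
  2: ✓
  3: ✓
  4: ✓
  5: ✓

Answer: INVARIANT HOLDS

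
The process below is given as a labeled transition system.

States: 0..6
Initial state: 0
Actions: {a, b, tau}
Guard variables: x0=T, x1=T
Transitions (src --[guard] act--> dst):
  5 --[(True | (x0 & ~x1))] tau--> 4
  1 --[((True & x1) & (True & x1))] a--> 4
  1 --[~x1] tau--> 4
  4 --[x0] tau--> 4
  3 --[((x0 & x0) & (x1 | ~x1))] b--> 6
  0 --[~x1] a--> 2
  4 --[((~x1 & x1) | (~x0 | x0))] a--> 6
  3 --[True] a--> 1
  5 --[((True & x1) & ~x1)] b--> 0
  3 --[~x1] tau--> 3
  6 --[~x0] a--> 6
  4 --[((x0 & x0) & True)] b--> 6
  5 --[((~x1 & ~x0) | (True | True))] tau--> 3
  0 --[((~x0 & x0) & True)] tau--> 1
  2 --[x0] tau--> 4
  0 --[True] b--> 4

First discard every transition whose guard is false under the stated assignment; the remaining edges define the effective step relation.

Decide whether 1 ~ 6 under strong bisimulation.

Refine partition for ~:
  π0 = {{0,1,2,3,4,5,6}}
  π1 = {{0},{1},{2,5},{3},{4},{6}}
  π2 = {{0},{1},{2},{3},{4},{5},{6}}
7 equivalence class(es) (converged in 3)
class of 1: {1}; class of 6: {6}

Answer: NOT BISIMILAR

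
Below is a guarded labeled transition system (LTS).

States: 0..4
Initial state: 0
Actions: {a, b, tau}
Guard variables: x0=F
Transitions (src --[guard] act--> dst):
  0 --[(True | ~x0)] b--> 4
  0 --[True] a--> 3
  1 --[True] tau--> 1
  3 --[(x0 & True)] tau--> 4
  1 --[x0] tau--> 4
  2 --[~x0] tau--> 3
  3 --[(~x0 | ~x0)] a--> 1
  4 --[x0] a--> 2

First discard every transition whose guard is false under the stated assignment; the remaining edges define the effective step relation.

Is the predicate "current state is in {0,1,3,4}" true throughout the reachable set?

Inv-set: {0,1,3,4}
Reachable = {0,1,3,4}
  0: ✓
  1: ✓
  3: ✓
  4: ✓

Answer: INVARIANT HOLDS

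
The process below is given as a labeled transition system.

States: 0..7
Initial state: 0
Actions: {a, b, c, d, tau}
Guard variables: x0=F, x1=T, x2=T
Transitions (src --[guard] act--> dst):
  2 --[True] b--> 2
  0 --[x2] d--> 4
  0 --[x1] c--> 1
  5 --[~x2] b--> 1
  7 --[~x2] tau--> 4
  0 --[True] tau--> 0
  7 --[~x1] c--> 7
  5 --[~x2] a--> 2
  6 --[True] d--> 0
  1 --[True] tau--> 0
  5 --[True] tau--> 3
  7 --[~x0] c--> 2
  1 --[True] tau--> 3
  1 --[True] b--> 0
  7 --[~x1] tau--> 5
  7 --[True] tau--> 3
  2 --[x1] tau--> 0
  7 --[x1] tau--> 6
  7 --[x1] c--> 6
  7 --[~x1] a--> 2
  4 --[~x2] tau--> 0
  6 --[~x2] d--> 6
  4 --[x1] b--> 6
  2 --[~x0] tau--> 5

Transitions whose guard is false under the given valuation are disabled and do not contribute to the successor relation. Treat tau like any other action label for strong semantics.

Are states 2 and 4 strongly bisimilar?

Bisimulation quotient by refinement:
  round 0: {{0,1,2,3,4,5,6,7}}
  round 1: {{0},{1,2},{3},{4},{5},{6},{7}}
  round 2: {{0},{1},{2},{3},{4},{5},{6},{7}}
stable after 3 split(s): 8 block(s)
class of 2: {2}; class of 4: {4}

Answer: NOT BISIMILAR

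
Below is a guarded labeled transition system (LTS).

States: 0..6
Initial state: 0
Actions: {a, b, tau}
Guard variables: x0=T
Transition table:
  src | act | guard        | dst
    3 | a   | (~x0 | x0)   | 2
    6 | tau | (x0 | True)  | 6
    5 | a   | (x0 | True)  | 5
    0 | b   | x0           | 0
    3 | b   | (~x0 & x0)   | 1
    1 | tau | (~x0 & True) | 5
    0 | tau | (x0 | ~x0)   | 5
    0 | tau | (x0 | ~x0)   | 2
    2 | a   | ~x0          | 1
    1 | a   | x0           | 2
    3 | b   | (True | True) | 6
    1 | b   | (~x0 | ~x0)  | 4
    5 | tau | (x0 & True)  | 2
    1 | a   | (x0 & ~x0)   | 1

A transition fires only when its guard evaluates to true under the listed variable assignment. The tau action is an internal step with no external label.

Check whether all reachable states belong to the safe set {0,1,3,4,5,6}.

Answer: INVARIANT VIOLATED at state 2

Trace:
Allowed set {0,1,3,4,5,6}
Reach set: {0,2,5}
  0: ✓
  2: outside
  5: ✓
counterexample path to 2: tau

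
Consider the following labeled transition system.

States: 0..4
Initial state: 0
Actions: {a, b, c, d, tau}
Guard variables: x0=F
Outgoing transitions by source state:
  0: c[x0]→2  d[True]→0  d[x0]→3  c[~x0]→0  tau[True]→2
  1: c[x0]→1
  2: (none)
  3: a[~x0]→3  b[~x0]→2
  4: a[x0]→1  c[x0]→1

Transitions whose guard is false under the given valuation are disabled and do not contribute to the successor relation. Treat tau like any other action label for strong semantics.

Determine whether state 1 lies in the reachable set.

5 transition(s) survive guard evaluation.
L0 = {0}
L1 = {2}  now seen {0,2}
R = {0,2}

Answer: UNREACHABLE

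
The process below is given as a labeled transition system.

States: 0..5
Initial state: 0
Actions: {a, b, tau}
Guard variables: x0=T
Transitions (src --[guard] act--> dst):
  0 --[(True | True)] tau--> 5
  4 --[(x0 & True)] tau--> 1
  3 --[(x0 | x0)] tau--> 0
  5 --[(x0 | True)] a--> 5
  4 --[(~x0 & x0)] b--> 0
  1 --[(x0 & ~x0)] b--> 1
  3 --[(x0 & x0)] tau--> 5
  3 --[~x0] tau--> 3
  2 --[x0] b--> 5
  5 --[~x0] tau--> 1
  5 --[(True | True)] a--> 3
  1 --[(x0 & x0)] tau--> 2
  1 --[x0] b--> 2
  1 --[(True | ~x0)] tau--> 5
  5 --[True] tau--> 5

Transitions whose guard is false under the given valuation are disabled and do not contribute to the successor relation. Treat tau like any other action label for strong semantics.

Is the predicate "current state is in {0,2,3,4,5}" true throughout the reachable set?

Safe = {0,2,3,4,5}
R = {0,3,5}
  0: ok
  3: ok
  5: ok

Answer: INVARIANT HOLDS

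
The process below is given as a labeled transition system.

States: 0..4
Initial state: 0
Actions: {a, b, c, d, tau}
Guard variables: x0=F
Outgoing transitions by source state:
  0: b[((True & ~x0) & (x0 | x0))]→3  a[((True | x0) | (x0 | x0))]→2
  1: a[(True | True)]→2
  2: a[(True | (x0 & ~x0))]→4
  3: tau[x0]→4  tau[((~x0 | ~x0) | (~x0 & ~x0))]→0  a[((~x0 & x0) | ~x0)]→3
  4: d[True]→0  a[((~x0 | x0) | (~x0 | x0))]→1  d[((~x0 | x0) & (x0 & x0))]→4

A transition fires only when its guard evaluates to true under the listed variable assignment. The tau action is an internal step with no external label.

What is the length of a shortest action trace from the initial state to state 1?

Answer: 3

Working:
Breadth-first toward 1:
  Layer 0: {0}
  Layer 1: {2}
  Layer 2: {4}
  Layer 3: {1}
depth(1)=3, e.g. a·a·a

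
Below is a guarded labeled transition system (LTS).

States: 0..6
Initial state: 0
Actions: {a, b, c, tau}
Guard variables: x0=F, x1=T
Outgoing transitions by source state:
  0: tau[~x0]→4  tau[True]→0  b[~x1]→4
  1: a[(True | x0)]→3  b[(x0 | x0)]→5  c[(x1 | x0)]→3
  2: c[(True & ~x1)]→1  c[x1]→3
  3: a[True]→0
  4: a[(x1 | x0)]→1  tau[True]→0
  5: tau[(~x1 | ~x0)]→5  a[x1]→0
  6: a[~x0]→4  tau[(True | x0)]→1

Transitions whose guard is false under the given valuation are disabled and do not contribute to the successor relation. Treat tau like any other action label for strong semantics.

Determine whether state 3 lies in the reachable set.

Answer: REACHABLE

Trace:
After dropping false guards: 12 live edges.
depth 0: {0}
depth 1: {4}  now seen {0,4}
depth 2: {1}  now seen {0,1,4}
depth 3: {3}  now seen {0,1,3,4}
Reach set: {0,1,3,4}
Path to 3: tau·a·a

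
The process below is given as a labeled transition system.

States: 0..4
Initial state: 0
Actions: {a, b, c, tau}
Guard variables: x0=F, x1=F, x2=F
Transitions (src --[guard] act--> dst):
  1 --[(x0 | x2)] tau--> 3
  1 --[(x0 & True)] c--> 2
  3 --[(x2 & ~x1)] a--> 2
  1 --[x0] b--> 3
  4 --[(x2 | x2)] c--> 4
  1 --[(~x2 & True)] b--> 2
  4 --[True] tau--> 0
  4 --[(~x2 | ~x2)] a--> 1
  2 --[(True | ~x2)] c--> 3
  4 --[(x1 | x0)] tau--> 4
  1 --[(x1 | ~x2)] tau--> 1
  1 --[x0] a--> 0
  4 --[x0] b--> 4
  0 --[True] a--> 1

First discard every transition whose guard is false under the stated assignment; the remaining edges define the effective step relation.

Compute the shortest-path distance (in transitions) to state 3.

Answer: 3

Working:
Layered search for 3:
  Layer 0: {0}
  Layer 1: {1}
  Layer 2: {2}
  Layer 3: {3}
first hit 3 at d=3 via a·b·c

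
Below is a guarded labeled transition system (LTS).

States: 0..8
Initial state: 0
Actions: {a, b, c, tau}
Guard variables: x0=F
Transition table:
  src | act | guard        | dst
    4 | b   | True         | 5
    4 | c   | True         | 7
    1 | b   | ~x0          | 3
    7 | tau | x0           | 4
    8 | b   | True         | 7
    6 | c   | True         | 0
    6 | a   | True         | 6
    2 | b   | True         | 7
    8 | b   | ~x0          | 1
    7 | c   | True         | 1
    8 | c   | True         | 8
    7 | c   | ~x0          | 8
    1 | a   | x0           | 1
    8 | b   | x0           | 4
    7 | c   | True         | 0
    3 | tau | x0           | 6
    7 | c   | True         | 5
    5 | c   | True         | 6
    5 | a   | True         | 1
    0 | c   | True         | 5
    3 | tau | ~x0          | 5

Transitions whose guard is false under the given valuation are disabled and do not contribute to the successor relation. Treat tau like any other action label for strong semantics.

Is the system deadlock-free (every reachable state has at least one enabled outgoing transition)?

Answer: DEADLOCK-FREE

Analysis:
Reachable = {0,1,3,5,6}
  0: c→5  [1 out]
  1: b→3  [1 out]
  3: tau→5  [1 out]
  5: a→1  c→6  [2 out]
  6: a→6  c→0  [2 out]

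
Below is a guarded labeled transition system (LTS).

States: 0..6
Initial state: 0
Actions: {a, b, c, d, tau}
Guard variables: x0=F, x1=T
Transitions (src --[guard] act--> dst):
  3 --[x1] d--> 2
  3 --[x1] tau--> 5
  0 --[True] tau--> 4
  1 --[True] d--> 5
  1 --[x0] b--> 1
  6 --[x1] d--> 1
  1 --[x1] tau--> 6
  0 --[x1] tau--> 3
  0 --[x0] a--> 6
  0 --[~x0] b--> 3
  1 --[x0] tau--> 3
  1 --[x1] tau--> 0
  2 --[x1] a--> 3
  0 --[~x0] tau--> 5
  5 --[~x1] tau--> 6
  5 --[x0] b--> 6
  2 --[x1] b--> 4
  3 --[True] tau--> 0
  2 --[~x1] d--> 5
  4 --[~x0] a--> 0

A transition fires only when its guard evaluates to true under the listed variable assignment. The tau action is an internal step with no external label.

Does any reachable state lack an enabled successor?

Answer: DEADLOCK at state 5

Analysis:
R = {0,2,3,4,5}
  0: b→3  tau→3  tau→4  tau→5  [4 out]
  2: a→3  b→4  [2 out]
  3: d→2  tau→0  tau→5  [3 out]
  4: a→0  [1 out]
  5: ∅  [STUCK]
Path to 5: tau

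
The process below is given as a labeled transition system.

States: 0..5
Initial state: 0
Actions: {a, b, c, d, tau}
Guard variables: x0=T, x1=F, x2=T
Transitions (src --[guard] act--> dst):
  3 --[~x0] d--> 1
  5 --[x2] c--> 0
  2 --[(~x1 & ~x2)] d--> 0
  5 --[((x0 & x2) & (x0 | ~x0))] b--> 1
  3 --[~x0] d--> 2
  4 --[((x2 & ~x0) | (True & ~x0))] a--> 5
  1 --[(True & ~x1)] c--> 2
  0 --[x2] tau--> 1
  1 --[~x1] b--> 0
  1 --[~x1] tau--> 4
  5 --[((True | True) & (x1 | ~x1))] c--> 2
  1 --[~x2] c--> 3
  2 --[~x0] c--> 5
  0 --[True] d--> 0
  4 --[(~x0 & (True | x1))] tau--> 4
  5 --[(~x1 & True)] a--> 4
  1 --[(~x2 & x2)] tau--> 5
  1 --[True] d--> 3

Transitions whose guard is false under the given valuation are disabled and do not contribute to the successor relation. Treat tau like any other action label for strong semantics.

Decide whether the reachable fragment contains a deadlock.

Reachable = {0,1,2,3,4}
  0: d→0  tau→1  [2 out]
  1: b→0  c→2  d→3  tau→4  [4 out]
  2: ∅  [no exit]
  3: ∅  [no exit]
  4: ∅  [no exit]
witness 2: tau·c

Answer: DEADLOCK at state 2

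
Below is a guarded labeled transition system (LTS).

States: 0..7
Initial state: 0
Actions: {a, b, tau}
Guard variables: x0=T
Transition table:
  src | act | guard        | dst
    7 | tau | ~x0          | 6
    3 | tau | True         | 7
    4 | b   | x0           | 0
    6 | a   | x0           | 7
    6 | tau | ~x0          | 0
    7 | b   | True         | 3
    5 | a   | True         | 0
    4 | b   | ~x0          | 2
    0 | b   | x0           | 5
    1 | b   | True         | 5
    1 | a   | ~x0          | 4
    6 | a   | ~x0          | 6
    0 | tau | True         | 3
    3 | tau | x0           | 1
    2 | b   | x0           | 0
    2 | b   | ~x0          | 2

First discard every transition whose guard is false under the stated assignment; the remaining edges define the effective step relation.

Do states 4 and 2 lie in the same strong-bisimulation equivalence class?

Compute ~ classes (split until stable):
  round 0: {{0,1,2,3,4,5,6,7}}
  round 1: {{0},{1,2,4,7},{3},{5,6}}
  round 2: {{0},{1},{2,4},{3},{5},{6},{7}}
Fixed point at round 3; 7 class(es).
class of 4: {2,4}; class of 2: {2,4}

Answer: BISIMILAR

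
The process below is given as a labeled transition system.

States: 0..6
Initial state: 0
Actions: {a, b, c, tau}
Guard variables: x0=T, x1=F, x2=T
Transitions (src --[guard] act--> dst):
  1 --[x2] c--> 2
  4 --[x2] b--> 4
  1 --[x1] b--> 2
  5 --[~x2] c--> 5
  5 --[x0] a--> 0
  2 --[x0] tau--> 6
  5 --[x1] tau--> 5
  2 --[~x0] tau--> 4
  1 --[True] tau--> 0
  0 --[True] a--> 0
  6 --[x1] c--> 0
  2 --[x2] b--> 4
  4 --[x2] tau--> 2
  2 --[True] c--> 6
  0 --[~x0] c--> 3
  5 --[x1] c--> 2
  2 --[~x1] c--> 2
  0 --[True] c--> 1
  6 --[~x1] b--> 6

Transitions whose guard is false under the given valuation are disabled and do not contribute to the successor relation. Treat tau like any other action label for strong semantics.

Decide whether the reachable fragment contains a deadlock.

R = {0,1,2,4,6}
  0: a→0  c→1  [2 exit(s)]
  1: c→2  tau→0  [2 exit(s)]
  2: b→4  c→2  c→6  tau→6  [4 exit(s)]
  4: b→4  tau→2  [2 exit(s)]
  6: b→6  [1 exit(s)]

Answer: DEADLOCK-FREE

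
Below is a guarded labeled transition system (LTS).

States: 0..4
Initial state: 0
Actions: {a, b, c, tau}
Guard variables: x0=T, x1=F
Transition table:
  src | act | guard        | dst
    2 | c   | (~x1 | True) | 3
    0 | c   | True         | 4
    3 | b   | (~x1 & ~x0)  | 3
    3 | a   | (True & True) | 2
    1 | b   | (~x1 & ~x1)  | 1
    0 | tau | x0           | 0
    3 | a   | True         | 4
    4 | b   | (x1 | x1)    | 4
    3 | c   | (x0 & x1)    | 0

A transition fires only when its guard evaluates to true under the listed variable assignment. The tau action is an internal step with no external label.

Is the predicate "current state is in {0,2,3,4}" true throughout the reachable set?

Answer: INVARIANT HOLDS

Trace:
Inv-set: {0,2,3,4}
Reachable = {0,4}
  0: safe
  4: safe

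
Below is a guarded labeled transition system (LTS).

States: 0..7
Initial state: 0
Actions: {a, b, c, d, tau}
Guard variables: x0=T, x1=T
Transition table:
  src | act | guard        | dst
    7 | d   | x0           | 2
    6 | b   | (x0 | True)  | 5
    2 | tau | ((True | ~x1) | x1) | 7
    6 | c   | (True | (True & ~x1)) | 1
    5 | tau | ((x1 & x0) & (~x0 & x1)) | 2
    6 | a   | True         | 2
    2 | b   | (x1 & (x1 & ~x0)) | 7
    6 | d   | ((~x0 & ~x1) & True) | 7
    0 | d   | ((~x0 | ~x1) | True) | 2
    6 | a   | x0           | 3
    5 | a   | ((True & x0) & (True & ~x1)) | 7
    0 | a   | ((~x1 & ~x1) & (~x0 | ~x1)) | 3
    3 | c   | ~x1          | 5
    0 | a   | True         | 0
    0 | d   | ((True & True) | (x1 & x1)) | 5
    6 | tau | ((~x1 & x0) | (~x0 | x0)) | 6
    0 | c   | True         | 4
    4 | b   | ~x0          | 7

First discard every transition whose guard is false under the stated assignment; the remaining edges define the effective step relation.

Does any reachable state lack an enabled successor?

Reachable = {0,2,4,5,7}
  0: a→0  c→4  d→2  d→5  [4 exit(s)]
  2: tau→7  [1 exit(s)]
  4: ∅  [STUCK]
  5: ∅  [STUCK]
  7: d→2  [1 exit(s)]
witness 4: c

Answer: DEADLOCK at state 4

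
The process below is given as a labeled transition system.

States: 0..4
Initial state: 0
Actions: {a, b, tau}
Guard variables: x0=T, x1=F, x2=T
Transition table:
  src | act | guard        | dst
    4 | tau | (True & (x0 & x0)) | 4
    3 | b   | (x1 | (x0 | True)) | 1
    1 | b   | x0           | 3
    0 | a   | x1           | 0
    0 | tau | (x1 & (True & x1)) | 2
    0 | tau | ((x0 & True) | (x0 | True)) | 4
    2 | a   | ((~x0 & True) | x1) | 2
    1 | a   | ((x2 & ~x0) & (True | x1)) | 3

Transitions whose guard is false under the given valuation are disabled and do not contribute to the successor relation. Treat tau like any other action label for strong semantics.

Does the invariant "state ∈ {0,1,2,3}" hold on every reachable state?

Answer: INVARIANT VIOLATED at state 4

Working:
Safe = {0,1,2,3}
R = {0,4}
  0: safe
  4: ✗ unsafe
counterexample path to 4: tau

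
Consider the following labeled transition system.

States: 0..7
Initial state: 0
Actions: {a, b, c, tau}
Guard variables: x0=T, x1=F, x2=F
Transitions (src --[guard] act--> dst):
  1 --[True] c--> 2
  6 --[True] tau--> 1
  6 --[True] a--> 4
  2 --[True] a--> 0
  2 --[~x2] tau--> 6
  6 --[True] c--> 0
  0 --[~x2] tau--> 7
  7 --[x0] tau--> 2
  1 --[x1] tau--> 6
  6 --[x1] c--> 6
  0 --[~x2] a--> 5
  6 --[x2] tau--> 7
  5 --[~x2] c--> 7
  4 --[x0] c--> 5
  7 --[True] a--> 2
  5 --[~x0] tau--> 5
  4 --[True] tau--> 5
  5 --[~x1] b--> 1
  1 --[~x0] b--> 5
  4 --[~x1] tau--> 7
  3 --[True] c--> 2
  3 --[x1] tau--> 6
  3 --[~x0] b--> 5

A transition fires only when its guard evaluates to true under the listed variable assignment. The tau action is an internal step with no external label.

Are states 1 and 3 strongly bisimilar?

Bisimulation quotient by refinement:
  round 0: {{0,1,2,3,4,5,6,7}}
  round 1: {{0,2,7},{1,3},{4},{5},{6}}
  round 2: {{0},{1,3},{2},{4},{5},{6},{7}}
7 equivalence class(es) (converged in 3)
1∈{1,3}, 3∈{1,3}

Answer: BISIMILAR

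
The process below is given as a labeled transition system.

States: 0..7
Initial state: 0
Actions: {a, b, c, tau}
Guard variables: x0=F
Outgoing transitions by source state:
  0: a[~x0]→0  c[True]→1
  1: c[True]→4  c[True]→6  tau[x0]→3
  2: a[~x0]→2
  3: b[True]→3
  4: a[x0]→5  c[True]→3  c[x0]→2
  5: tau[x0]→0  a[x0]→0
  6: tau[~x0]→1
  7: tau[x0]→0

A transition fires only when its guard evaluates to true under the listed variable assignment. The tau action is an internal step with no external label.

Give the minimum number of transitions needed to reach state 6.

Layered search for 6:
  L0 = {0}
  L1 = {1}
  L2 = {4,6}
6 enters at depth 2; path c·c

Answer: 2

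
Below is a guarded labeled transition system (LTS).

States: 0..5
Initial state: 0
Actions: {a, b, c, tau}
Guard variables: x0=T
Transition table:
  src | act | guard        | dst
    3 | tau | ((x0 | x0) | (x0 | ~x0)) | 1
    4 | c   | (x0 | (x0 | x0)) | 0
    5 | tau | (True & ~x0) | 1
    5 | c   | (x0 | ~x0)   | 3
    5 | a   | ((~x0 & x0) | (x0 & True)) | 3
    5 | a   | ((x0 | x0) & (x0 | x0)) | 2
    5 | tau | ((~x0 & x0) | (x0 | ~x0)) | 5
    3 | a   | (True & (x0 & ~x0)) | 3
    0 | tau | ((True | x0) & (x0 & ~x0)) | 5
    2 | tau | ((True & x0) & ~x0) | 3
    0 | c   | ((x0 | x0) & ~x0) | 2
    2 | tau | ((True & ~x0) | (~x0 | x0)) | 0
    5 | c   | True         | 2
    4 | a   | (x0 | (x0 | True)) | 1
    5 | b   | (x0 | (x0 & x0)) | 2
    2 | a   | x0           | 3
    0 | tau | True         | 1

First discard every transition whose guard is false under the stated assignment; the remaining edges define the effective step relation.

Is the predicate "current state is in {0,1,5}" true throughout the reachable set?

Answer: INVARIANT HOLDS

Trace:
Safe = {0,1,5}
Reachable = {0,1}
  0: safe
  1: safe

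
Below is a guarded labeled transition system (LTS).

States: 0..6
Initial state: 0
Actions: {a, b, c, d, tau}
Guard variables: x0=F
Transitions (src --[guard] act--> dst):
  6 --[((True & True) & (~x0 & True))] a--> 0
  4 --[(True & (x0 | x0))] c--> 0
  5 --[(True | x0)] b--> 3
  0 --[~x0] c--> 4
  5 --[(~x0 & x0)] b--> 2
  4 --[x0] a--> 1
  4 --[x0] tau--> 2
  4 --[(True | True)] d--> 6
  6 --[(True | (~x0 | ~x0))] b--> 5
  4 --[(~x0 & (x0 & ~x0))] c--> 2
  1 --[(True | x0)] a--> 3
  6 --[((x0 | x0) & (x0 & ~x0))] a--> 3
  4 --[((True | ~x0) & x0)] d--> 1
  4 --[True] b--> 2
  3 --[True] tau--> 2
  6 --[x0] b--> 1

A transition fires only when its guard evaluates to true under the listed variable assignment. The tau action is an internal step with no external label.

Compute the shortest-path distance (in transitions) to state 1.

Answer: UNREACHABLE

Working:
BFS to 1:
  L0 = {0}
  L1 = {4}
  L2 = {2,6}
  L3 = {5}
  L4 = {3}
1 never appears.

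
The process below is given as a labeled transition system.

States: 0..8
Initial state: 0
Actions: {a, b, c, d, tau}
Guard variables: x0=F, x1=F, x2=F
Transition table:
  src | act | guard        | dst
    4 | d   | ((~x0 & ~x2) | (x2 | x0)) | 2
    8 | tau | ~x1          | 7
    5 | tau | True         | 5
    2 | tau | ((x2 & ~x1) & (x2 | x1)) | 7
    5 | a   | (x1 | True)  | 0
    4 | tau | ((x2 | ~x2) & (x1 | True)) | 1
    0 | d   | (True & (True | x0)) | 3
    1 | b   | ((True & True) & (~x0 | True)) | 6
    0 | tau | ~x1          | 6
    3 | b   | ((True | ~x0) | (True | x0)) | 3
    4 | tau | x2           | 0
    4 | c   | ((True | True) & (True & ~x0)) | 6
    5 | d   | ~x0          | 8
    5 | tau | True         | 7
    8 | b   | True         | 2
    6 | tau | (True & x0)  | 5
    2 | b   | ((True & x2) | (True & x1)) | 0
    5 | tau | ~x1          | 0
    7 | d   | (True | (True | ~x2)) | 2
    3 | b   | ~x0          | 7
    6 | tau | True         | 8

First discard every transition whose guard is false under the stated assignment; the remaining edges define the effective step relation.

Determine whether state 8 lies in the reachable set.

Answer: REACHABLE

Trace:
Guard filter leaves 17 enabled edge(s).
Layer 0: {0}
Layer 1: {3,6}  cumulative {0,3,6}
Layer 2: {7,8}  cumulative {0,3,6,7,8}
Layer 3: {2}  cumulative {0,2,3,6,7,8}
Reachable = {0,2,3,6,7,8}
witness 8: tau·tau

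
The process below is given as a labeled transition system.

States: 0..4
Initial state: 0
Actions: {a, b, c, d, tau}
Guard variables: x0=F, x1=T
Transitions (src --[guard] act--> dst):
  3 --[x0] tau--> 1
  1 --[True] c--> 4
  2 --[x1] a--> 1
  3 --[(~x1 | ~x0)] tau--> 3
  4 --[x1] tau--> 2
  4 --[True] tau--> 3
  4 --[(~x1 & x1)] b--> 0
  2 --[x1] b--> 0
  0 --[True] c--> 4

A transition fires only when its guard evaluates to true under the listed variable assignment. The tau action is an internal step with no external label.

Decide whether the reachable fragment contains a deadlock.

Answer: DEADLOCK-FREE

Trace:
Reachable = {0,1,2,3,4}
  0: c→4  [1 exit(s)]
  1: c→4  [1 exit(s)]
  2: a→1  b→0  [2 exit(s)]
  3: tau→3  [1 exit(s)]
  4: tau→2  tau→3  [2 exit(s)]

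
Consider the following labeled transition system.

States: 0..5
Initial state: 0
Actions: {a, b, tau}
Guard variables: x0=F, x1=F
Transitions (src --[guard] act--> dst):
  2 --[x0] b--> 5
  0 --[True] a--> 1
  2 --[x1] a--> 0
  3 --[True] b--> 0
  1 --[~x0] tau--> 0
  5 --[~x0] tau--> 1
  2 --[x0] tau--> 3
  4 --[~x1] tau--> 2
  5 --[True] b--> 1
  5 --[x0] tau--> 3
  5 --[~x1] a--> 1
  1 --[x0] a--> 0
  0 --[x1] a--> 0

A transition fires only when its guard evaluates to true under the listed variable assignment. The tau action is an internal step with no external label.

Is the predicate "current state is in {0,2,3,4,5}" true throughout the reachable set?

Allowed set {0,2,3,4,5}
Reach set: {0,1}
  0: ok
  1: outside
reach 1 via a — violates

Answer: INVARIANT VIOLATED at state 1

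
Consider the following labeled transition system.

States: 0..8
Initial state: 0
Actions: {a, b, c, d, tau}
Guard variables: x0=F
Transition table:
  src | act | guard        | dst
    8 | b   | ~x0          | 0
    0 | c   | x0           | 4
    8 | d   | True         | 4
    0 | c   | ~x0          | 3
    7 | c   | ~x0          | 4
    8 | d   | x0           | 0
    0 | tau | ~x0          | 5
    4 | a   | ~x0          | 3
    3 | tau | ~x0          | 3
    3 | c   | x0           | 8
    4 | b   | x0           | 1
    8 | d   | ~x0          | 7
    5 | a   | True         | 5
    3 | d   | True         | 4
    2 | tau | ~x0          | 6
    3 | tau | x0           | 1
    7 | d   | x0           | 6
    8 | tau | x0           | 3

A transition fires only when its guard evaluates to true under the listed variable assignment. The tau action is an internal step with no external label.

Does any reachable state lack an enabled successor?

Reachable = {0,3,4,5}
  0: c→3  tau→5  [2 exit(s)]
  3: d→4  tau→3  [2 exit(s)]
  4: a→3  [1 exit(s)]
  5: a→5  [1 exit(s)]

Answer: DEADLOCK-FREE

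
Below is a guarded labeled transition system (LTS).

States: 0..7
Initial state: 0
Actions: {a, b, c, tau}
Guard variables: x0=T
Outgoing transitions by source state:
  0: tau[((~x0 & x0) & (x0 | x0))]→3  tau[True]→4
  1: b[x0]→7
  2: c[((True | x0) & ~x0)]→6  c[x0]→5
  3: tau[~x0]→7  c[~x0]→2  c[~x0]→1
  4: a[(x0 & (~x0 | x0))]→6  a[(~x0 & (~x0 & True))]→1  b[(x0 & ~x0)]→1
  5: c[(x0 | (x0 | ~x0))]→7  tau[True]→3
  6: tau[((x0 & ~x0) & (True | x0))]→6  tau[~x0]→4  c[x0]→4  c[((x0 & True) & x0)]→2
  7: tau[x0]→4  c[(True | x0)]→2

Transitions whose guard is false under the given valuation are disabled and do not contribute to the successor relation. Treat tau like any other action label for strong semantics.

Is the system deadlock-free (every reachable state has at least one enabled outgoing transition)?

Reach set: {0,2,3,4,5,6,7}
  0: tau→4  [1 out]
  2: c→5  [1 out]
  3: ∅  [STUCK]
  4: a→6  [1 out]
  5: c→7  tau→3  [2 out]
  6: c→2  c→4  [2 out]
  7: c→2  tau→4  [2 out]
witness 3: tau·a·c·c·tau

Answer: DEADLOCK at state 3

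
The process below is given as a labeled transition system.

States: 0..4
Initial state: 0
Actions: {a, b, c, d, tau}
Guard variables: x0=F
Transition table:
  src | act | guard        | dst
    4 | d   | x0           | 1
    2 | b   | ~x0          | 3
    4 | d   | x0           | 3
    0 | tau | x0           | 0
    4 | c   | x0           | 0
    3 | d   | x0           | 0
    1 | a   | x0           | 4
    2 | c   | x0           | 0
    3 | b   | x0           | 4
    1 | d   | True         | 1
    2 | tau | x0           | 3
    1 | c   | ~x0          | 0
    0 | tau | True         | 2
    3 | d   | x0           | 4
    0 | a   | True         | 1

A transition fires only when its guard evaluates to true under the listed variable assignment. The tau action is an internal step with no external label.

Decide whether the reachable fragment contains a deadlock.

Reach set: {0,1,2,3}
  0: a→1  tau→2  [2 exit(s)]
  1: c→0  d→1  [2 exit(s)]
  2: b→3  [1 exit(s)]
  3: ∅  [deadlock]
witness 3: tau·b

Answer: DEADLOCK at state 3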